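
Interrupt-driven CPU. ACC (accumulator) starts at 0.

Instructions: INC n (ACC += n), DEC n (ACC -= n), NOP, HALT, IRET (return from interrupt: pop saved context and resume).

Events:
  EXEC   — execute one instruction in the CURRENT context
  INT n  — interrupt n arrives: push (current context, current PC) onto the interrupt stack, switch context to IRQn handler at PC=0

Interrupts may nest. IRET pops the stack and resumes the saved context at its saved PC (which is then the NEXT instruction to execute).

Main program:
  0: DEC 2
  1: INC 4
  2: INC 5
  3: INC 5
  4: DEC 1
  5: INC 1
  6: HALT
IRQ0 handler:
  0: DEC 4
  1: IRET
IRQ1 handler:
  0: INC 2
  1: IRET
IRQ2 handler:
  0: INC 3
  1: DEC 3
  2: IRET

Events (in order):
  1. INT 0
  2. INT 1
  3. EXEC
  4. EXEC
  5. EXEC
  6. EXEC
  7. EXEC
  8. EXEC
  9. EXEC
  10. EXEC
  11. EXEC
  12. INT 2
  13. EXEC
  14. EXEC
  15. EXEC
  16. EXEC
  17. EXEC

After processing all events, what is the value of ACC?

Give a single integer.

Event 1 (INT 0): INT 0 arrives: push (MAIN, PC=0), enter IRQ0 at PC=0 (depth now 1)
Event 2 (INT 1): INT 1 arrives: push (IRQ0, PC=0), enter IRQ1 at PC=0 (depth now 2)
Event 3 (EXEC): [IRQ1] PC=0: INC 2 -> ACC=2
Event 4 (EXEC): [IRQ1] PC=1: IRET -> resume IRQ0 at PC=0 (depth now 1)
Event 5 (EXEC): [IRQ0] PC=0: DEC 4 -> ACC=-2
Event 6 (EXEC): [IRQ0] PC=1: IRET -> resume MAIN at PC=0 (depth now 0)
Event 7 (EXEC): [MAIN] PC=0: DEC 2 -> ACC=-4
Event 8 (EXEC): [MAIN] PC=1: INC 4 -> ACC=0
Event 9 (EXEC): [MAIN] PC=2: INC 5 -> ACC=5
Event 10 (EXEC): [MAIN] PC=3: INC 5 -> ACC=10
Event 11 (EXEC): [MAIN] PC=4: DEC 1 -> ACC=9
Event 12 (INT 2): INT 2 arrives: push (MAIN, PC=5), enter IRQ2 at PC=0 (depth now 1)
Event 13 (EXEC): [IRQ2] PC=0: INC 3 -> ACC=12
Event 14 (EXEC): [IRQ2] PC=1: DEC 3 -> ACC=9
Event 15 (EXEC): [IRQ2] PC=2: IRET -> resume MAIN at PC=5 (depth now 0)
Event 16 (EXEC): [MAIN] PC=5: INC 1 -> ACC=10
Event 17 (EXEC): [MAIN] PC=6: HALT

Answer: 10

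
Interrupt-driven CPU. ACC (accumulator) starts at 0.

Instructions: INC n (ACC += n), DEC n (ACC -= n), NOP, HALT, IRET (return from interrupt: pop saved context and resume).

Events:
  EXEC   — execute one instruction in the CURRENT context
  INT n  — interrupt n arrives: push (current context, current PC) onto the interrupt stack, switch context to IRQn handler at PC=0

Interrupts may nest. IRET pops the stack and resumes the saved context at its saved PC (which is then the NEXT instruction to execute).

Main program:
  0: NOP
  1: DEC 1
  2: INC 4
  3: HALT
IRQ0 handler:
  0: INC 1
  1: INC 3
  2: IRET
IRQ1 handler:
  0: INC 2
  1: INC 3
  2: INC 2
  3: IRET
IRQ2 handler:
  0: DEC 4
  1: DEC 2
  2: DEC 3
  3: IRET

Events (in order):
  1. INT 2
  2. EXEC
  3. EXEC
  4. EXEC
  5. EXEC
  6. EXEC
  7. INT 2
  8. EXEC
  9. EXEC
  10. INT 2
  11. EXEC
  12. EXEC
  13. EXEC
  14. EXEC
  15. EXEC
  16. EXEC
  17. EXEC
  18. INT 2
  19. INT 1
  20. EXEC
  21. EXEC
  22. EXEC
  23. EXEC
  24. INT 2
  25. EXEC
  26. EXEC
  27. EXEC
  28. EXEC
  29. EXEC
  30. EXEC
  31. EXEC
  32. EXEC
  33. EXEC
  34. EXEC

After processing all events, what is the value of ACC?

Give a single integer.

Answer: -35

Derivation:
Event 1 (INT 2): INT 2 arrives: push (MAIN, PC=0), enter IRQ2 at PC=0 (depth now 1)
Event 2 (EXEC): [IRQ2] PC=0: DEC 4 -> ACC=-4
Event 3 (EXEC): [IRQ2] PC=1: DEC 2 -> ACC=-6
Event 4 (EXEC): [IRQ2] PC=2: DEC 3 -> ACC=-9
Event 5 (EXEC): [IRQ2] PC=3: IRET -> resume MAIN at PC=0 (depth now 0)
Event 6 (EXEC): [MAIN] PC=0: NOP
Event 7 (INT 2): INT 2 arrives: push (MAIN, PC=1), enter IRQ2 at PC=0 (depth now 1)
Event 8 (EXEC): [IRQ2] PC=0: DEC 4 -> ACC=-13
Event 9 (EXEC): [IRQ2] PC=1: DEC 2 -> ACC=-15
Event 10 (INT 2): INT 2 arrives: push (IRQ2, PC=2), enter IRQ2 at PC=0 (depth now 2)
Event 11 (EXEC): [IRQ2] PC=0: DEC 4 -> ACC=-19
Event 12 (EXEC): [IRQ2] PC=1: DEC 2 -> ACC=-21
Event 13 (EXEC): [IRQ2] PC=2: DEC 3 -> ACC=-24
Event 14 (EXEC): [IRQ2] PC=3: IRET -> resume IRQ2 at PC=2 (depth now 1)
Event 15 (EXEC): [IRQ2] PC=2: DEC 3 -> ACC=-27
Event 16 (EXEC): [IRQ2] PC=3: IRET -> resume MAIN at PC=1 (depth now 0)
Event 17 (EXEC): [MAIN] PC=1: DEC 1 -> ACC=-28
Event 18 (INT 2): INT 2 arrives: push (MAIN, PC=2), enter IRQ2 at PC=0 (depth now 1)
Event 19 (INT 1): INT 1 arrives: push (IRQ2, PC=0), enter IRQ1 at PC=0 (depth now 2)
Event 20 (EXEC): [IRQ1] PC=0: INC 2 -> ACC=-26
Event 21 (EXEC): [IRQ1] PC=1: INC 3 -> ACC=-23
Event 22 (EXEC): [IRQ1] PC=2: INC 2 -> ACC=-21
Event 23 (EXEC): [IRQ1] PC=3: IRET -> resume IRQ2 at PC=0 (depth now 1)
Event 24 (INT 2): INT 2 arrives: push (IRQ2, PC=0), enter IRQ2 at PC=0 (depth now 2)
Event 25 (EXEC): [IRQ2] PC=0: DEC 4 -> ACC=-25
Event 26 (EXEC): [IRQ2] PC=1: DEC 2 -> ACC=-27
Event 27 (EXEC): [IRQ2] PC=2: DEC 3 -> ACC=-30
Event 28 (EXEC): [IRQ2] PC=3: IRET -> resume IRQ2 at PC=0 (depth now 1)
Event 29 (EXEC): [IRQ2] PC=0: DEC 4 -> ACC=-34
Event 30 (EXEC): [IRQ2] PC=1: DEC 2 -> ACC=-36
Event 31 (EXEC): [IRQ2] PC=2: DEC 3 -> ACC=-39
Event 32 (EXEC): [IRQ2] PC=3: IRET -> resume MAIN at PC=2 (depth now 0)
Event 33 (EXEC): [MAIN] PC=2: INC 4 -> ACC=-35
Event 34 (EXEC): [MAIN] PC=3: HALT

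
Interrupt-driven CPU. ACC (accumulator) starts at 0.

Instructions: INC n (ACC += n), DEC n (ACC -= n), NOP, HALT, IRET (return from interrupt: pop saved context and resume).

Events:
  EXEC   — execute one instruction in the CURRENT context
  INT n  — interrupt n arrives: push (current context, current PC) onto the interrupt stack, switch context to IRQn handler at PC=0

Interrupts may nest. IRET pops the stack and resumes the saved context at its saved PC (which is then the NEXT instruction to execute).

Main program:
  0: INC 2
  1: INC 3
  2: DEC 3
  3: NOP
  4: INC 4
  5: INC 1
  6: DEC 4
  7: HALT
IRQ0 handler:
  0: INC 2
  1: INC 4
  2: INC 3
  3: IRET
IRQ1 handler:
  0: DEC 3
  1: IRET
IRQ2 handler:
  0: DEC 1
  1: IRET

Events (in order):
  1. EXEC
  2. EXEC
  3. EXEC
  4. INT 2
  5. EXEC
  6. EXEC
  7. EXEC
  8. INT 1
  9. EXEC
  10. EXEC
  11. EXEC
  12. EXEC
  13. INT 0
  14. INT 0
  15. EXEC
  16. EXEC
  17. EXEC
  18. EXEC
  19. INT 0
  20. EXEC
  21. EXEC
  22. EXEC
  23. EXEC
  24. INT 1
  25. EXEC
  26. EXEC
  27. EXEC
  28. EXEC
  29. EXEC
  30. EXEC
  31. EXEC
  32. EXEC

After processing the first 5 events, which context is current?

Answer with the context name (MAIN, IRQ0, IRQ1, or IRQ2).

Answer: IRQ2

Derivation:
Event 1 (EXEC): [MAIN] PC=0: INC 2 -> ACC=2
Event 2 (EXEC): [MAIN] PC=1: INC 3 -> ACC=5
Event 3 (EXEC): [MAIN] PC=2: DEC 3 -> ACC=2
Event 4 (INT 2): INT 2 arrives: push (MAIN, PC=3), enter IRQ2 at PC=0 (depth now 1)
Event 5 (EXEC): [IRQ2] PC=0: DEC 1 -> ACC=1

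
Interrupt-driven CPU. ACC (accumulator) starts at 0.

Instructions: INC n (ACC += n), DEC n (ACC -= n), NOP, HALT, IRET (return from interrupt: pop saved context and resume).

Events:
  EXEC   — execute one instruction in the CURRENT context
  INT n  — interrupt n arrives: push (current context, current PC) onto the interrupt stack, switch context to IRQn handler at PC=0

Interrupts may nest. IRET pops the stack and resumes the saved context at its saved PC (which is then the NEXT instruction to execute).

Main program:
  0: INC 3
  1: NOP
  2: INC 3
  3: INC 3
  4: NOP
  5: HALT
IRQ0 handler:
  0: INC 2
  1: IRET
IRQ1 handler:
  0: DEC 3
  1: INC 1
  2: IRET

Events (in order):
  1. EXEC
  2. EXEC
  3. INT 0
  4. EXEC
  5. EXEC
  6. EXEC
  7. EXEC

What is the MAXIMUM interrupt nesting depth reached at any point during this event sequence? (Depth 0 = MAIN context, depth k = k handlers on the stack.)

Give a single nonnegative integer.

Event 1 (EXEC): [MAIN] PC=0: INC 3 -> ACC=3 [depth=0]
Event 2 (EXEC): [MAIN] PC=1: NOP [depth=0]
Event 3 (INT 0): INT 0 arrives: push (MAIN, PC=2), enter IRQ0 at PC=0 (depth now 1) [depth=1]
Event 4 (EXEC): [IRQ0] PC=0: INC 2 -> ACC=5 [depth=1]
Event 5 (EXEC): [IRQ0] PC=1: IRET -> resume MAIN at PC=2 (depth now 0) [depth=0]
Event 6 (EXEC): [MAIN] PC=2: INC 3 -> ACC=8 [depth=0]
Event 7 (EXEC): [MAIN] PC=3: INC 3 -> ACC=11 [depth=0]
Max depth observed: 1

Answer: 1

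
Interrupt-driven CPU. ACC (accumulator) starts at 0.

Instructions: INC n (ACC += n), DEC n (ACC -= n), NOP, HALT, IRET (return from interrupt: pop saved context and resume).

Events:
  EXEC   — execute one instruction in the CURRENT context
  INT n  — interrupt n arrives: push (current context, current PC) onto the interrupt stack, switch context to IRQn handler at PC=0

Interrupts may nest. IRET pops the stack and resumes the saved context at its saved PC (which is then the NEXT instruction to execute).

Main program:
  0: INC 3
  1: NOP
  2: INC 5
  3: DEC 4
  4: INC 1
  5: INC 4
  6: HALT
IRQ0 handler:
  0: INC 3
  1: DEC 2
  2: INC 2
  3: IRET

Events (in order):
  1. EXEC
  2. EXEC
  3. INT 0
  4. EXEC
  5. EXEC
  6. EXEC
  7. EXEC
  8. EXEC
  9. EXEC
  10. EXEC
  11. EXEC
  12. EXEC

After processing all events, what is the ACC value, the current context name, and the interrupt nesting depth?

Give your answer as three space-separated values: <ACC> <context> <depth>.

Event 1 (EXEC): [MAIN] PC=0: INC 3 -> ACC=3
Event 2 (EXEC): [MAIN] PC=1: NOP
Event 3 (INT 0): INT 0 arrives: push (MAIN, PC=2), enter IRQ0 at PC=0 (depth now 1)
Event 4 (EXEC): [IRQ0] PC=0: INC 3 -> ACC=6
Event 5 (EXEC): [IRQ0] PC=1: DEC 2 -> ACC=4
Event 6 (EXEC): [IRQ0] PC=2: INC 2 -> ACC=6
Event 7 (EXEC): [IRQ0] PC=3: IRET -> resume MAIN at PC=2 (depth now 0)
Event 8 (EXEC): [MAIN] PC=2: INC 5 -> ACC=11
Event 9 (EXEC): [MAIN] PC=3: DEC 4 -> ACC=7
Event 10 (EXEC): [MAIN] PC=4: INC 1 -> ACC=8
Event 11 (EXEC): [MAIN] PC=5: INC 4 -> ACC=12
Event 12 (EXEC): [MAIN] PC=6: HALT

Answer: 12 MAIN 0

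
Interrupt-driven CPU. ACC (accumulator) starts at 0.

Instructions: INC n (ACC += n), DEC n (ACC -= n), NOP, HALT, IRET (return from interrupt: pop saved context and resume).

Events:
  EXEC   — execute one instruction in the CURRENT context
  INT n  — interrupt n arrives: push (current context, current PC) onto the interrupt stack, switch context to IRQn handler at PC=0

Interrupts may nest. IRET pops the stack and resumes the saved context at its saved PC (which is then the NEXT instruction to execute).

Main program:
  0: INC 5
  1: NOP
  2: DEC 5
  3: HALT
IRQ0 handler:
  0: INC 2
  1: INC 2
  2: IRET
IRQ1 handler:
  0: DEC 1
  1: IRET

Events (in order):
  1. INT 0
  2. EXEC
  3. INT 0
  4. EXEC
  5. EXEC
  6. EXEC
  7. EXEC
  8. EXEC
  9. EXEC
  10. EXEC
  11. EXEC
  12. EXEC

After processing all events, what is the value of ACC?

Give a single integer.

Event 1 (INT 0): INT 0 arrives: push (MAIN, PC=0), enter IRQ0 at PC=0 (depth now 1)
Event 2 (EXEC): [IRQ0] PC=0: INC 2 -> ACC=2
Event 3 (INT 0): INT 0 arrives: push (IRQ0, PC=1), enter IRQ0 at PC=0 (depth now 2)
Event 4 (EXEC): [IRQ0] PC=0: INC 2 -> ACC=4
Event 5 (EXEC): [IRQ0] PC=1: INC 2 -> ACC=6
Event 6 (EXEC): [IRQ0] PC=2: IRET -> resume IRQ0 at PC=1 (depth now 1)
Event 7 (EXEC): [IRQ0] PC=1: INC 2 -> ACC=8
Event 8 (EXEC): [IRQ0] PC=2: IRET -> resume MAIN at PC=0 (depth now 0)
Event 9 (EXEC): [MAIN] PC=0: INC 5 -> ACC=13
Event 10 (EXEC): [MAIN] PC=1: NOP
Event 11 (EXEC): [MAIN] PC=2: DEC 5 -> ACC=8
Event 12 (EXEC): [MAIN] PC=3: HALT

Answer: 8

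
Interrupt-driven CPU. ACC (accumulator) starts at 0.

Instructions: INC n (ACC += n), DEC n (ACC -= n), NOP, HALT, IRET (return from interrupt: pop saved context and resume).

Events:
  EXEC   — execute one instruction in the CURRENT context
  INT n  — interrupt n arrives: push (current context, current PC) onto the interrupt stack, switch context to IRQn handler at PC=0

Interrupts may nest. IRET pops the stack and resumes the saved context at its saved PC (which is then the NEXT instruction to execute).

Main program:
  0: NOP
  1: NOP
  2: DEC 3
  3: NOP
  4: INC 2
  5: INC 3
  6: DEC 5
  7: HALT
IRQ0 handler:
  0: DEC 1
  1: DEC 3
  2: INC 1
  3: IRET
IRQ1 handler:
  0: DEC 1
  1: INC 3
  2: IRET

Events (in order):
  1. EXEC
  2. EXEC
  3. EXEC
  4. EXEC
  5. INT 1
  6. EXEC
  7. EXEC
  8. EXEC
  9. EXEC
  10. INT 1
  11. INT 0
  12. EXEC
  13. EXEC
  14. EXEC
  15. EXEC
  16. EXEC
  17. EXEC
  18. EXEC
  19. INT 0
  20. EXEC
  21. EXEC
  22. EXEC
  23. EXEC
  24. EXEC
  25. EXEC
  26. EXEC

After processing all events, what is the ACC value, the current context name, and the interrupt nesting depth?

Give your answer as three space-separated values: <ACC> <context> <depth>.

Event 1 (EXEC): [MAIN] PC=0: NOP
Event 2 (EXEC): [MAIN] PC=1: NOP
Event 3 (EXEC): [MAIN] PC=2: DEC 3 -> ACC=-3
Event 4 (EXEC): [MAIN] PC=3: NOP
Event 5 (INT 1): INT 1 arrives: push (MAIN, PC=4), enter IRQ1 at PC=0 (depth now 1)
Event 6 (EXEC): [IRQ1] PC=0: DEC 1 -> ACC=-4
Event 7 (EXEC): [IRQ1] PC=1: INC 3 -> ACC=-1
Event 8 (EXEC): [IRQ1] PC=2: IRET -> resume MAIN at PC=4 (depth now 0)
Event 9 (EXEC): [MAIN] PC=4: INC 2 -> ACC=1
Event 10 (INT 1): INT 1 arrives: push (MAIN, PC=5), enter IRQ1 at PC=0 (depth now 1)
Event 11 (INT 0): INT 0 arrives: push (IRQ1, PC=0), enter IRQ0 at PC=0 (depth now 2)
Event 12 (EXEC): [IRQ0] PC=0: DEC 1 -> ACC=0
Event 13 (EXEC): [IRQ0] PC=1: DEC 3 -> ACC=-3
Event 14 (EXEC): [IRQ0] PC=2: INC 1 -> ACC=-2
Event 15 (EXEC): [IRQ0] PC=3: IRET -> resume IRQ1 at PC=0 (depth now 1)
Event 16 (EXEC): [IRQ1] PC=0: DEC 1 -> ACC=-3
Event 17 (EXEC): [IRQ1] PC=1: INC 3 -> ACC=0
Event 18 (EXEC): [IRQ1] PC=2: IRET -> resume MAIN at PC=5 (depth now 0)
Event 19 (INT 0): INT 0 arrives: push (MAIN, PC=5), enter IRQ0 at PC=0 (depth now 1)
Event 20 (EXEC): [IRQ0] PC=0: DEC 1 -> ACC=-1
Event 21 (EXEC): [IRQ0] PC=1: DEC 3 -> ACC=-4
Event 22 (EXEC): [IRQ0] PC=2: INC 1 -> ACC=-3
Event 23 (EXEC): [IRQ0] PC=3: IRET -> resume MAIN at PC=5 (depth now 0)
Event 24 (EXEC): [MAIN] PC=5: INC 3 -> ACC=0
Event 25 (EXEC): [MAIN] PC=6: DEC 5 -> ACC=-5
Event 26 (EXEC): [MAIN] PC=7: HALT

Answer: -5 MAIN 0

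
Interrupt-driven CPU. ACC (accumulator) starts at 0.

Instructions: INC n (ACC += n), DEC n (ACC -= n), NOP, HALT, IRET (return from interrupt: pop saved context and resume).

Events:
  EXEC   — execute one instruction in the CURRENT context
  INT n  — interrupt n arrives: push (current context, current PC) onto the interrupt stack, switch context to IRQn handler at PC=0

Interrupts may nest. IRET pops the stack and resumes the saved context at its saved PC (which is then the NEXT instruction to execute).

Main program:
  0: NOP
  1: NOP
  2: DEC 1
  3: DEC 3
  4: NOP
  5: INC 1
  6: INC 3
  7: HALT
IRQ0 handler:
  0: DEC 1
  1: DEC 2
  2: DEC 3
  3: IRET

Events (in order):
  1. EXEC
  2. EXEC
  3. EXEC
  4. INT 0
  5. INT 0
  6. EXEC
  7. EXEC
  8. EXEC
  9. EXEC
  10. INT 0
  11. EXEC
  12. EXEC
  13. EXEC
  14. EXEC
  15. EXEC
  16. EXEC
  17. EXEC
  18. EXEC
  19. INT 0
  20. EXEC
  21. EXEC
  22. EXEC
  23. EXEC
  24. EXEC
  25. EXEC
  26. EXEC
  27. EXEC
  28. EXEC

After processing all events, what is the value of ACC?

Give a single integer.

Answer: -24

Derivation:
Event 1 (EXEC): [MAIN] PC=0: NOP
Event 2 (EXEC): [MAIN] PC=1: NOP
Event 3 (EXEC): [MAIN] PC=2: DEC 1 -> ACC=-1
Event 4 (INT 0): INT 0 arrives: push (MAIN, PC=3), enter IRQ0 at PC=0 (depth now 1)
Event 5 (INT 0): INT 0 arrives: push (IRQ0, PC=0), enter IRQ0 at PC=0 (depth now 2)
Event 6 (EXEC): [IRQ0] PC=0: DEC 1 -> ACC=-2
Event 7 (EXEC): [IRQ0] PC=1: DEC 2 -> ACC=-4
Event 8 (EXEC): [IRQ0] PC=2: DEC 3 -> ACC=-7
Event 9 (EXEC): [IRQ0] PC=3: IRET -> resume IRQ0 at PC=0 (depth now 1)
Event 10 (INT 0): INT 0 arrives: push (IRQ0, PC=0), enter IRQ0 at PC=0 (depth now 2)
Event 11 (EXEC): [IRQ0] PC=0: DEC 1 -> ACC=-8
Event 12 (EXEC): [IRQ0] PC=1: DEC 2 -> ACC=-10
Event 13 (EXEC): [IRQ0] PC=2: DEC 3 -> ACC=-13
Event 14 (EXEC): [IRQ0] PC=3: IRET -> resume IRQ0 at PC=0 (depth now 1)
Event 15 (EXEC): [IRQ0] PC=0: DEC 1 -> ACC=-14
Event 16 (EXEC): [IRQ0] PC=1: DEC 2 -> ACC=-16
Event 17 (EXEC): [IRQ0] PC=2: DEC 3 -> ACC=-19
Event 18 (EXEC): [IRQ0] PC=3: IRET -> resume MAIN at PC=3 (depth now 0)
Event 19 (INT 0): INT 0 arrives: push (MAIN, PC=3), enter IRQ0 at PC=0 (depth now 1)
Event 20 (EXEC): [IRQ0] PC=0: DEC 1 -> ACC=-20
Event 21 (EXEC): [IRQ0] PC=1: DEC 2 -> ACC=-22
Event 22 (EXEC): [IRQ0] PC=2: DEC 3 -> ACC=-25
Event 23 (EXEC): [IRQ0] PC=3: IRET -> resume MAIN at PC=3 (depth now 0)
Event 24 (EXEC): [MAIN] PC=3: DEC 3 -> ACC=-28
Event 25 (EXEC): [MAIN] PC=4: NOP
Event 26 (EXEC): [MAIN] PC=5: INC 1 -> ACC=-27
Event 27 (EXEC): [MAIN] PC=6: INC 3 -> ACC=-24
Event 28 (EXEC): [MAIN] PC=7: HALT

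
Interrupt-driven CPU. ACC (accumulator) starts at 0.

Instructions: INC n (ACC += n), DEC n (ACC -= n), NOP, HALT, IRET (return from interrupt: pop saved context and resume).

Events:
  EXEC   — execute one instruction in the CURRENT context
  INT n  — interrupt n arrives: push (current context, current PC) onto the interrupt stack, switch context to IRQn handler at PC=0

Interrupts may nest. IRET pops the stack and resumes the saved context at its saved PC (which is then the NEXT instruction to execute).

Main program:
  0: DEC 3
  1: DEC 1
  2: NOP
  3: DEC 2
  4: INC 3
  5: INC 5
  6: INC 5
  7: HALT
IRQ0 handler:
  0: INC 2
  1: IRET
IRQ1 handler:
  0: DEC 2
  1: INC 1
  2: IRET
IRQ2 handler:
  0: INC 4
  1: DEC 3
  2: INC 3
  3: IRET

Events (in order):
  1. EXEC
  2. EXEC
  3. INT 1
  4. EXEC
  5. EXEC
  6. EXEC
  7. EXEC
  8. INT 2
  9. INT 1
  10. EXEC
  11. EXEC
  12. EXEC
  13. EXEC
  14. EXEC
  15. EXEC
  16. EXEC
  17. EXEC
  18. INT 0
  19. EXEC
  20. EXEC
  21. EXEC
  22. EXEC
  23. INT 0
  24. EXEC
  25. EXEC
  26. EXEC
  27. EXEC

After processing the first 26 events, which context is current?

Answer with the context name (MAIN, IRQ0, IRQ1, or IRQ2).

Event 1 (EXEC): [MAIN] PC=0: DEC 3 -> ACC=-3
Event 2 (EXEC): [MAIN] PC=1: DEC 1 -> ACC=-4
Event 3 (INT 1): INT 1 arrives: push (MAIN, PC=2), enter IRQ1 at PC=0 (depth now 1)
Event 4 (EXEC): [IRQ1] PC=0: DEC 2 -> ACC=-6
Event 5 (EXEC): [IRQ1] PC=1: INC 1 -> ACC=-5
Event 6 (EXEC): [IRQ1] PC=2: IRET -> resume MAIN at PC=2 (depth now 0)
Event 7 (EXEC): [MAIN] PC=2: NOP
Event 8 (INT 2): INT 2 arrives: push (MAIN, PC=3), enter IRQ2 at PC=0 (depth now 1)
Event 9 (INT 1): INT 1 arrives: push (IRQ2, PC=0), enter IRQ1 at PC=0 (depth now 2)
Event 10 (EXEC): [IRQ1] PC=0: DEC 2 -> ACC=-7
Event 11 (EXEC): [IRQ1] PC=1: INC 1 -> ACC=-6
Event 12 (EXEC): [IRQ1] PC=2: IRET -> resume IRQ2 at PC=0 (depth now 1)
Event 13 (EXEC): [IRQ2] PC=0: INC 4 -> ACC=-2
Event 14 (EXEC): [IRQ2] PC=1: DEC 3 -> ACC=-5
Event 15 (EXEC): [IRQ2] PC=2: INC 3 -> ACC=-2
Event 16 (EXEC): [IRQ2] PC=3: IRET -> resume MAIN at PC=3 (depth now 0)
Event 17 (EXEC): [MAIN] PC=3: DEC 2 -> ACC=-4
Event 18 (INT 0): INT 0 arrives: push (MAIN, PC=4), enter IRQ0 at PC=0 (depth now 1)
Event 19 (EXEC): [IRQ0] PC=0: INC 2 -> ACC=-2
Event 20 (EXEC): [IRQ0] PC=1: IRET -> resume MAIN at PC=4 (depth now 0)
Event 21 (EXEC): [MAIN] PC=4: INC 3 -> ACC=1
Event 22 (EXEC): [MAIN] PC=5: INC 5 -> ACC=6
Event 23 (INT 0): INT 0 arrives: push (MAIN, PC=6), enter IRQ0 at PC=0 (depth now 1)
Event 24 (EXEC): [IRQ0] PC=0: INC 2 -> ACC=8
Event 25 (EXEC): [IRQ0] PC=1: IRET -> resume MAIN at PC=6 (depth now 0)
Event 26 (EXEC): [MAIN] PC=6: INC 5 -> ACC=13

Answer: MAIN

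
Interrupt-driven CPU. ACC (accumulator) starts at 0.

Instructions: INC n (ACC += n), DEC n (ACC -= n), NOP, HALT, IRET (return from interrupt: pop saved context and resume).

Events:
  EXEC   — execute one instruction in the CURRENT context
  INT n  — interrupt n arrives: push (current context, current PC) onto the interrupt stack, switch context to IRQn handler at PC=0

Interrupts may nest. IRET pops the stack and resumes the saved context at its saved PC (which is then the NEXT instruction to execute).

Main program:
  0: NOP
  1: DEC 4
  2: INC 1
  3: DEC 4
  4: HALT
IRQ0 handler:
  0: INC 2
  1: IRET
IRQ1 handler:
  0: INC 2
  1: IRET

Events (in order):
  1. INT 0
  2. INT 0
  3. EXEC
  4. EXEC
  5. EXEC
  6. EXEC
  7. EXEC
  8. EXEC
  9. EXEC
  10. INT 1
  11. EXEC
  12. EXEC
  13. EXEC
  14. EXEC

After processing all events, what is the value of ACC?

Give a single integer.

Answer: -1

Derivation:
Event 1 (INT 0): INT 0 arrives: push (MAIN, PC=0), enter IRQ0 at PC=0 (depth now 1)
Event 2 (INT 0): INT 0 arrives: push (IRQ0, PC=0), enter IRQ0 at PC=0 (depth now 2)
Event 3 (EXEC): [IRQ0] PC=0: INC 2 -> ACC=2
Event 4 (EXEC): [IRQ0] PC=1: IRET -> resume IRQ0 at PC=0 (depth now 1)
Event 5 (EXEC): [IRQ0] PC=0: INC 2 -> ACC=4
Event 6 (EXEC): [IRQ0] PC=1: IRET -> resume MAIN at PC=0 (depth now 0)
Event 7 (EXEC): [MAIN] PC=0: NOP
Event 8 (EXEC): [MAIN] PC=1: DEC 4 -> ACC=0
Event 9 (EXEC): [MAIN] PC=2: INC 1 -> ACC=1
Event 10 (INT 1): INT 1 arrives: push (MAIN, PC=3), enter IRQ1 at PC=0 (depth now 1)
Event 11 (EXEC): [IRQ1] PC=0: INC 2 -> ACC=3
Event 12 (EXEC): [IRQ1] PC=1: IRET -> resume MAIN at PC=3 (depth now 0)
Event 13 (EXEC): [MAIN] PC=3: DEC 4 -> ACC=-1
Event 14 (EXEC): [MAIN] PC=4: HALT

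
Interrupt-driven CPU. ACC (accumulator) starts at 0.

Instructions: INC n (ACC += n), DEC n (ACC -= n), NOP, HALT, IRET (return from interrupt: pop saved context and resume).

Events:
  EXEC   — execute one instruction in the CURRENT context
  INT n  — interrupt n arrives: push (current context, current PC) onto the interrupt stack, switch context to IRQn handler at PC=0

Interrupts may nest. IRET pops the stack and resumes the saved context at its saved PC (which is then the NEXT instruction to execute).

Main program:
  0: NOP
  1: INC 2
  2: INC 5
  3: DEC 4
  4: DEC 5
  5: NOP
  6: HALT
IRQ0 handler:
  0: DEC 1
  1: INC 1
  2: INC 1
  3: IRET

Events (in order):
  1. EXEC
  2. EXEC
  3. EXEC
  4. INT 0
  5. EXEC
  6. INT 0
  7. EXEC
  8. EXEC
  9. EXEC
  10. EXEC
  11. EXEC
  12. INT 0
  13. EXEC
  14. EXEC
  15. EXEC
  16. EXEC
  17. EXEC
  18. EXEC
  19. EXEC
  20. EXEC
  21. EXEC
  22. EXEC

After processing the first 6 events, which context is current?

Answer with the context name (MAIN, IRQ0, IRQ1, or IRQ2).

Event 1 (EXEC): [MAIN] PC=0: NOP
Event 2 (EXEC): [MAIN] PC=1: INC 2 -> ACC=2
Event 3 (EXEC): [MAIN] PC=2: INC 5 -> ACC=7
Event 4 (INT 0): INT 0 arrives: push (MAIN, PC=3), enter IRQ0 at PC=0 (depth now 1)
Event 5 (EXEC): [IRQ0] PC=0: DEC 1 -> ACC=6
Event 6 (INT 0): INT 0 arrives: push (IRQ0, PC=1), enter IRQ0 at PC=0 (depth now 2)

Answer: IRQ0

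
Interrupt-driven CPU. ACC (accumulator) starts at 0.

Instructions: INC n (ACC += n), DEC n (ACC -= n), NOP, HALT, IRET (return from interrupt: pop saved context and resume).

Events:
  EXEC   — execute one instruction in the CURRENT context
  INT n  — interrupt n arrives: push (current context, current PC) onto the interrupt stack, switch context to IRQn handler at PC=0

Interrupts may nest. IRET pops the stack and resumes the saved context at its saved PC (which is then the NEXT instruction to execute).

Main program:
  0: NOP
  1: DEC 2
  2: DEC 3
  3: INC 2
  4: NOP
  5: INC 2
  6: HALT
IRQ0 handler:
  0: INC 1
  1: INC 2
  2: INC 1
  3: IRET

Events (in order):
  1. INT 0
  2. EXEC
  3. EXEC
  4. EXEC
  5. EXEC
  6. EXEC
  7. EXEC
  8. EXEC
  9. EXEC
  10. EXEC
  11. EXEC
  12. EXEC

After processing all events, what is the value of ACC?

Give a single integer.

Answer: 3

Derivation:
Event 1 (INT 0): INT 0 arrives: push (MAIN, PC=0), enter IRQ0 at PC=0 (depth now 1)
Event 2 (EXEC): [IRQ0] PC=0: INC 1 -> ACC=1
Event 3 (EXEC): [IRQ0] PC=1: INC 2 -> ACC=3
Event 4 (EXEC): [IRQ0] PC=2: INC 1 -> ACC=4
Event 5 (EXEC): [IRQ0] PC=3: IRET -> resume MAIN at PC=0 (depth now 0)
Event 6 (EXEC): [MAIN] PC=0: NOP
Event 7 (EXEC): [MAIN] PC=1: DEC 2 -> ACC=2
Event 8 (EXEC): [MAIN] PC=2: DEC 3 -> ACC=-1
Event 9 (EXEC): [MAIN] PC=3: INC 2 -> ACC=1
Event 10 (EXEC): [MAIN] PC=4: NOP
Event 11 (EXEC): [MAIN] PC=5: INC 2 -> ACC=3
Event 12 (EXEC): [MAIN] PC=6: HALT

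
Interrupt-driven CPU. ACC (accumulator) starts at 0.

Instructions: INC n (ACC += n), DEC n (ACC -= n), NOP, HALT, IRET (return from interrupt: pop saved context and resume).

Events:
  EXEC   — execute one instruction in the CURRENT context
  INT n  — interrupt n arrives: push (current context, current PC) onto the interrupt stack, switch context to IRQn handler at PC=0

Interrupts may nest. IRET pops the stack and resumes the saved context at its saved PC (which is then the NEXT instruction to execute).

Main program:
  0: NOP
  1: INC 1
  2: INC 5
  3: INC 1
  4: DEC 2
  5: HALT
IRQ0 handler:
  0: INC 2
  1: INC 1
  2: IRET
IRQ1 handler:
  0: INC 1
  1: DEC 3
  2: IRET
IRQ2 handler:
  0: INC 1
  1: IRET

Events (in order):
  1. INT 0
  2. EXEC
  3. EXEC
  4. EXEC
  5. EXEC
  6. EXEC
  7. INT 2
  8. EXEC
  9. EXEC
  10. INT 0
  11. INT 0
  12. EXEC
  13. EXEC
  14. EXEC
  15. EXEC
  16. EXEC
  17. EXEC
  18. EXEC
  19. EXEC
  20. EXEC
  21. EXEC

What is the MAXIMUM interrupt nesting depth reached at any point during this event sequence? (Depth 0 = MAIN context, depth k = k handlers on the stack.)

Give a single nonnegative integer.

Event 1 (INT 0): INT 0 arrives: push (MAIN, PC=0), enter IRQ0 at PC=0 (depth now 1) [depth=1]
Event 2 (EXEC): [IRQ0] PC=0: INC 2 -> ACC=2 [depth=1]
Event 3 (EXEC): [IRQ0] PC=1: INC 1 -> ACC=3 [depth=1]
Event 4 (EXEC): [IRQ0] PC=2: IRET -> resume MAIN at PC=0 (depth now 0) [depth=0]
Event 5 (EXEC): [MAIN] PC=0: NOP [depth=0]
Event 6 (EXEC): [MAIN] PC=1: INC 1 -> ACC=4 [depth=0]
Event 7 (INT 2): INT 2 arrives: push (MAIN, PC=2), enter IRQ2 at PC=0 (depth now 1) [depth=1]
Event 8 (EXEC): [IRQ2] PC=0: INC 1 -> ACC=5 [depth=1]
Event 9 (EXEC): [IRQ2] PC=1: IRET -> resume MAIN at PC=2 (depth now 0) [depth=0]
Event 10 (INT 0): INT 0 arrives: push (MAIN, PC=2), enter IRQ0 at PC=0 (depth now 1) [depth=1]
Event 11 (INT 0): INT 0 arrives: push (IRQ0, PC=0), enter IRQ0 at PC=0 (depth now 2) [depth=2]
Event 12 (EXEC): [IRQ0] PC=0: INC 2 -> ACC=7 [depth=2]
Event 13 (EXEC): [IRQ0] PC=1: INC 1 -> ACC=8 [depth=2]
Event 14 (EXEC): [IRQ0] PC=2: IRET -> resume IRQ0 at PC=0 (depth now 1) [depth=1]
Event 15 (EXEC): [IRQ0] PC=0: INC 2 -> ACC=10 [depth=1]
Event 16 (EXEC): [IRQ0] PC=1: INC 1 -> ACC=11 [depth=1]
Event 17 (EXEC): [IRQ0] PC=2: IRET -> resume MAIN at PC=2 (depth now 0) [depth=0]
Event 18 (EXEC): [MAIN] PC=2: INC 5 -> ACC=16 [depth=0]
Event 19 (EXEC): [MAIN] PC=3: INC 1 -> ACC=17 [depth=0]
Event 20 (EXEC): [MAIN] PC=4: DEC 2 -> ACC=15 [depth=0]
Event 21 (EXEC): [MAIN] PC=5: HALT [depth=0]
Max depth observed: 2

Answer: 2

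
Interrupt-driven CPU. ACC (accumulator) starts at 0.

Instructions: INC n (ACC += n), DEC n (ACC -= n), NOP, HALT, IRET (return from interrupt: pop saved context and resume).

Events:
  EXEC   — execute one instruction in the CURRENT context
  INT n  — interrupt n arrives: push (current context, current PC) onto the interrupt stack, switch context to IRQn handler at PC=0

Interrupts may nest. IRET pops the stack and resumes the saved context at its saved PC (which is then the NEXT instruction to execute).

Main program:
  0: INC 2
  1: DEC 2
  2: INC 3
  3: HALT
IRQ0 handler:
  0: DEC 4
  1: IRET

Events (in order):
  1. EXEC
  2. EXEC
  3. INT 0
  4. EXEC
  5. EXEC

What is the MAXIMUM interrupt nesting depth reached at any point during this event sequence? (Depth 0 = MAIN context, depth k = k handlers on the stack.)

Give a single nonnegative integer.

Answer: 1

Derivation:
Event 1 (EXEC): [MAIN] PC=0: INC 2 -> ACC=2 [depth=0]
Event 2 (EXEC): [MAIN] PC=1: DEC 2 -> ACC=0 [depth=0]
Event 3 (INT 0): INT 0 arrives: push (MAIN, PC=2), enter IRQ0 at PC=0 (depth now 1) [depth=1]
Event 4 (EXEC): [IRQ0] PC=0: DEC 4 -> ACC=-4 [depth=1]
Event 5 (EXEC): [IRQ0] PC=1: IRET -> resume MAIN at PC=2 (depth now 0) [depth=0]
Max depth observed: 1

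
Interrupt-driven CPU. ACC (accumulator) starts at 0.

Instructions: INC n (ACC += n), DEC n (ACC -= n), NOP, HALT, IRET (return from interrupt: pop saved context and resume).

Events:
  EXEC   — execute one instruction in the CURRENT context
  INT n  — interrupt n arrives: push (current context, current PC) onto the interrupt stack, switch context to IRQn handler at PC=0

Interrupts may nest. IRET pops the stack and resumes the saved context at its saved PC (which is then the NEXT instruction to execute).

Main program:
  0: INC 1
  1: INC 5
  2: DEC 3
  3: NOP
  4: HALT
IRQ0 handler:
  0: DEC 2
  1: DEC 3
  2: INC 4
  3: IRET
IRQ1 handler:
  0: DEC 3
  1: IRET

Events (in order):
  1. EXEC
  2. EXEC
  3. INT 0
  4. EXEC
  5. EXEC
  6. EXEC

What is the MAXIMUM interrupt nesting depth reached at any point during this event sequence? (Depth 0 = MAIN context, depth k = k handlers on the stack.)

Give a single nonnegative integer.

Answer: 1

Derivation:
Event 1 (EXEC): [MAIN] PC=0: INC 1 -> ACC=1 [depth=0]
Event 2 (EXEC): [MAIN] PC=1: INC 5 -> ACC=6 [depth=0]
Event 3 (INT 0): INT 0 arrives: push (MAIN, PC=2), enter IRQ0 at PC=0 (depth now 1) [depth=1]
Event 4 (EXEC): [IRQ0] PC=0: DEC 2 -> ACC=4 [depth=1]
Event 5 (EXEC): [IRQ0] PC=1: DEC 3 -> ACC=1 [depth=1]
Event 6 (EXEC): [IRQ0] PC=2: INC 4 -> ACC=5 [depth=1]
Max depth observed: 1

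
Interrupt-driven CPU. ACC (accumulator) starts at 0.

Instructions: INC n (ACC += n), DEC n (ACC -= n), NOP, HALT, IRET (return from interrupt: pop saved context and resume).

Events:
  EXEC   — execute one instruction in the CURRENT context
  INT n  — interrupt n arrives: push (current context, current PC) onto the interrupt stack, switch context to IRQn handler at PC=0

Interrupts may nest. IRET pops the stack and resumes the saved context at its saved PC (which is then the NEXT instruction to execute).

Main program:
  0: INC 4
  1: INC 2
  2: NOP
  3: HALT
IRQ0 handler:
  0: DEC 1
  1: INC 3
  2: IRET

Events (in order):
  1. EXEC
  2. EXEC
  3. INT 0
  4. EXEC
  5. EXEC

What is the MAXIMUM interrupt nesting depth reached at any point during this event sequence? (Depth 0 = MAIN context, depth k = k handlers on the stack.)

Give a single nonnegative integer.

Answer: 1

Derivation:
Event 1 (EXEC): [MAIN] PC=0: INC 4 -> ACC=4 [depth=0]
Event 2 (EXEC): [MAIN] PC=1: INC 2 -> ACC=6 [depth=0]
Event 3 (INT 0): INT 0 arrives: push (MAIN, PC=2), enter IRQ0 at PC=0 (depth now 1) [depth=1]
Event 4 (EXEC): [IRQ0] PC=0: DEC 1 -> ACC=5 [depth=1]
Event 5 (EXEC): [IRQ0] PC=1: INC 3 -> ACC=8 [depth=1]
Max depth observed: 1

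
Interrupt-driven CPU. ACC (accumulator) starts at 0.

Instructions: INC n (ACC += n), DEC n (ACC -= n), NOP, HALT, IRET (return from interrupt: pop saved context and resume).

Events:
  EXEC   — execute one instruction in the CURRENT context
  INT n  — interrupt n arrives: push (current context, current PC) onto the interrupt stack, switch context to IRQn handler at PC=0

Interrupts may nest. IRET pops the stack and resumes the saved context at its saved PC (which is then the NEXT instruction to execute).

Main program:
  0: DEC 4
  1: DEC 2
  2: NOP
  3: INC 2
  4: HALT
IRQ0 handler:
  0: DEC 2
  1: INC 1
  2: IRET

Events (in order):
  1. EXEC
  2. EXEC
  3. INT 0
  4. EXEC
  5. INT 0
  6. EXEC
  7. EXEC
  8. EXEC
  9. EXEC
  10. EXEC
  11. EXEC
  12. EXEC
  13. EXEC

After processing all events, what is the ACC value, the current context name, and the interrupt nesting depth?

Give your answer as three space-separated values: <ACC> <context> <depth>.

Event 1 (EXEC): [MAIN] PC=0: DEC 4 -> ACC=-4
Event 2 (EXEC): [MAIN] PC=1: DEC 2 -> ACC=-6
Event 3 (INT 0): INT 0 arrives: push (MAIN, PC=2), enter IRQ0 at PC=0 (depth now 1)
Event 4 (EXEC): [IRQ0] PC=0: DEC 2 -> ACC=-8
Event 5 (INT 0): INT 0 arrives: push (IRQ0, PC=1), enter IRQ0 at PC=0 (depth now 2)
Event 6 (EXEC): [IRQ0] PC=0: DEC 2 -> ACC=-10
Event 7 (EXEC): [IRQ0] PC=1: INC 1 -> ACC=-9
Event 8 (EXEC): [IRQ0] PC=2: IRET -> resume IRQ0 at PC=1 (depth now 1)
Event 9 (EXEC): [IRQ0] PC=1: INC 1 -> ACC=-8
Event 10 (EXEC): [IRQ0] PC=2: IRET -> resume MAIN at PC=2 (depth now 0)
Event 11 (EXEC): [MAIN] PC=2: NOP
Event 12 (EXEC): [MAIN] PC=3: INC 2 -> ACC=-6
Event 13 (EXEC): [MAIN] PC=4: HALT

Answer: -6 MAIN 0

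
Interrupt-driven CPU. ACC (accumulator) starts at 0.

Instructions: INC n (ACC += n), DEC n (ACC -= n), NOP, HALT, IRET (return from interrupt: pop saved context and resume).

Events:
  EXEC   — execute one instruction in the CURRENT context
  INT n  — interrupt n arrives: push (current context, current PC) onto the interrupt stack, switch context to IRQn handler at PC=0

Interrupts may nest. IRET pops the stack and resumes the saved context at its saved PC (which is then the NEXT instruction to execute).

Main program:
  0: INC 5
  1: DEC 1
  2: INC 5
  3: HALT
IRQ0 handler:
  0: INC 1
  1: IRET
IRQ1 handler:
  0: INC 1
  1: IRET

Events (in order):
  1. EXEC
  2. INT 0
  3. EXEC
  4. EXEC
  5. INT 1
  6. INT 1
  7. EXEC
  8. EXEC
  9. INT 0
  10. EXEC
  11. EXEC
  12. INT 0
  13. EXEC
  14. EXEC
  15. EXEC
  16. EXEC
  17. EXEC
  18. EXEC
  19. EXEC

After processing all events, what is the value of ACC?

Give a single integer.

Answer: 14

Derivation:
Event 1 (EXEC): [MAIN] PC=0: INC 5 -> ACC=5
Event 2 (INT 0): INT 0 arrives: push (MAIN, PC=1), enter IRQ0 at PC=0 (depth now 1)
Event 3 (EXEC): [IRQ0] PC=0: INC 1 -> ACC=6
Event 4 (EXEC): [IRQ0] PC=1: IRET -> resume MAIN at PC=1 (depth now 0)
Event 5 (INT 1): INT 1 arrives: push (MAIN, PC=1), enter IRQ1 at PC=0 (depth now 1)
Event 6 (INT 1): INT 1 arrives: push (IRQ1, PC=0), enter IRQ1 at PC=0 (depth now 2)
Event 7 (EXEC): [IRQ1] PC=0: INC 1 -> ACC=7
Event 8 (EXEC): [IRQ1] PC=1: IRET -> resume IRQ1 at PC=0 (depth now 1)
Event 9 (INT 0): INT 0 arrives: push (IRQ1, PC=0), enter IRQ0 at PC=0 (depth now 2)
Event 10 (EXEC): [IRQ0] PC=0: INC 1 -> ACC=8
Event 11 (EXEC): [IRQ0] PC=1: IRET -> resume IRQ1 at PC=0 (depth now 1)
Event 12 (INT 0): INT 0 arrives: push (IRQ1, PC=0), enter IRQ0 at PC=0 (depth now 2)
Event 13 (EXEC): [IRQ0] PC=0: INC 1 -> ACC=9
Event 14 (EXEC): [IRQ0] PC=1: IRET -> resume IRQ1 at PC=0 (depth now 1)
Event 15 (EXEC): [IRQ1] PC=0: INC 1 -> ACC=10
Event 16 (EXEC): [IRQ1] PC=1: IRET -> resume MAIN at PC=1 (depth now 0)
Event 17 (EXEC): [MAIN] PC=1: DEC 1 -> ACC=9
Event 18 (EXEC): [MAIN] PC=2: INC 5 -> ACC=14
Event 19 (EXEC): [MAIN] PC=3: HALT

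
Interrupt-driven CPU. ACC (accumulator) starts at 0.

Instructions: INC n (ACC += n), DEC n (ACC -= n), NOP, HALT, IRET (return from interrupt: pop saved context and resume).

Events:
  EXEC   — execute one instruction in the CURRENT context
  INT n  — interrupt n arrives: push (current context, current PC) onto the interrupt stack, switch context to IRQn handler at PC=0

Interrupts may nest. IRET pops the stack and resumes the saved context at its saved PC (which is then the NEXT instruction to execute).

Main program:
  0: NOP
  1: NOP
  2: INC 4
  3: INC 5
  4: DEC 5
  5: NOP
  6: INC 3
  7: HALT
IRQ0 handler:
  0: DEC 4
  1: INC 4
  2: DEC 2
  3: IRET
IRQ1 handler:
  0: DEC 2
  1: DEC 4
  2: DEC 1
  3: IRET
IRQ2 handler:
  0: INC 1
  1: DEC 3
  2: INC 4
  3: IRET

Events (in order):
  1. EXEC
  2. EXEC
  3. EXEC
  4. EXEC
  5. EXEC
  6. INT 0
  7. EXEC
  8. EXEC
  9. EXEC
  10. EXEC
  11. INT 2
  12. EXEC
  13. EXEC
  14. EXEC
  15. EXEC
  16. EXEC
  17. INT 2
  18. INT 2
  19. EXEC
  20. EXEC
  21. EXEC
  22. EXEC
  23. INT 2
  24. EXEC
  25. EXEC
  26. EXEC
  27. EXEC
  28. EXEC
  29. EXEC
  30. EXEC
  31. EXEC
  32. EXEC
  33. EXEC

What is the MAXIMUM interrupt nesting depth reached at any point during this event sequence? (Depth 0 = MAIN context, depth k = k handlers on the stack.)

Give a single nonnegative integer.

Answer: 2

Derivation:
Event 1 (EXEC): [MAIN] PC=0: NOP [depth=0]
Event 2 (EXEC): [MAIN] PC=1: NOP [depth=0]
Event 3 (EXEC): [MAIN] PC=2: INC 4 -> ACC=4 [depth=0]
Event 4 (EXEC): [MAIN] PC=3: INC 5 -> ACC=9 [depth=0]
Event 5 (EXEC): [MAIN] PC=4: DEC 5 -> ACC=4 [depth=0]
Event 6 (INT 0): INT 0 arrives: push (MAIN, PC=5), enter IRQ0 at PC=0 (depth now 1) [depth=1]
Event 7 (EXEC): [IRQ0] PC=0: DEC 4 -> ACC=0 [depth=1]
Event 8 (EXEC): [IRQ0] PC=1: INC 4 -> ACC=4 [depth=1]
Event 9 (EXEC): [IRQ0] PC=2: DEC 2 -> ACC=2 [depth=1]
Event 10 (EXEC): [IRQ0] PC=3: IRET -> resume MAIN at PC=5 (depth now 0) [depth=0]
Event 11 (INT 2): INT 2 arrives: push (MAIN, PC=5), enter IRQ2 at PC=0 (depth now 1) [depth=1]
Event 12 (EXEC): [IRQ2] PC=0: INC 1 -> ACC=3 [depth=1]
Event 13 (EXEC): [IRQ2] PC=1: DEC 3 -> ACC=0 [depth=1]
Event 14 (EXEC): [IRQ2] PC=2: INC 4 -> ACC=4 [depth=1]
Event 15 (EXEC): [IRQ2] PC=3: IRET -> resume MAIN at PC=5 (depth now 0) [depth=0]
Event 16 (EXEC): [MAIN] PC=5: NOP [depth=0]
Event 17 (INT 2): INT 2 arrives: push (MAIN, PC=6), enter IRQ2 at PC=0 (depth now 1) [depth=1]
Event 18 (INT 2): INT 2 arrives: push (IRQ2, PC=0), enter IRQ2 at PC=0 (depth now 2) [depth=2]
Event 19 (EXEC): [IRQ2] PC=0: INC 1 -> ACC=5 [depth=2]
Event 20 (EXEC): [IRQ2] PC=1: DEC 3 -> ACC=2 [depth=2]
Event 21 (EXEC): [IRQ2] PC=2: INC 4 -> ACC=6 [depth=2]
Event 22 (EXEC): [IRQ2] PC=3: IRET -> resume IRQ2 at PC=0 (depth now 1) [depth=1]
Event 23 (INT 2): INT 2 arrives: push (IRQ2, PC=0), enter IRQ2 at PC=0 (depth now 2) [depth=2]
Event 24 (EXEC): [IRQ2] PC=0: INC 1 -> ACC=7 [depth=2]
Event 25 (EXEC): [IRQ2] PC=1: DEC 3 -> ACC=4 [depth=2]
Event 26 (EXEC): [IRQ2] PC=2: INC 4 -> ACC=8 [depth=2]
Event 27 (EXEC): [IRQ2] PC=3: IRET -> resume IRQ2 at PC=0 (depth now 1) [depth=1]
Event 28 (EXEC): [IRQ2] PC=0: INC 1 -> ACC=9 [depth=1]
Event 29 (EXEC): [IRQ2] PC=1: DEC 3 -> ACC=6 [depth=1]
Event 30 (EXEC): [IRQ2] PC=2: INC 4 -> ACC=10 [depth=1]
Event 31 (EXEC): [IRQ2] PC=3: IRET -> resume MAIN at PC=6 (depth now 0) [depth=0]
Event 32 (EXEC): [MAIN] PC=6: INC 3 -> ACC=13 [depth=0]
Event 33 (EXEC): [MAIN] PC=7: HALT [depth=0]
Max depth observed: 2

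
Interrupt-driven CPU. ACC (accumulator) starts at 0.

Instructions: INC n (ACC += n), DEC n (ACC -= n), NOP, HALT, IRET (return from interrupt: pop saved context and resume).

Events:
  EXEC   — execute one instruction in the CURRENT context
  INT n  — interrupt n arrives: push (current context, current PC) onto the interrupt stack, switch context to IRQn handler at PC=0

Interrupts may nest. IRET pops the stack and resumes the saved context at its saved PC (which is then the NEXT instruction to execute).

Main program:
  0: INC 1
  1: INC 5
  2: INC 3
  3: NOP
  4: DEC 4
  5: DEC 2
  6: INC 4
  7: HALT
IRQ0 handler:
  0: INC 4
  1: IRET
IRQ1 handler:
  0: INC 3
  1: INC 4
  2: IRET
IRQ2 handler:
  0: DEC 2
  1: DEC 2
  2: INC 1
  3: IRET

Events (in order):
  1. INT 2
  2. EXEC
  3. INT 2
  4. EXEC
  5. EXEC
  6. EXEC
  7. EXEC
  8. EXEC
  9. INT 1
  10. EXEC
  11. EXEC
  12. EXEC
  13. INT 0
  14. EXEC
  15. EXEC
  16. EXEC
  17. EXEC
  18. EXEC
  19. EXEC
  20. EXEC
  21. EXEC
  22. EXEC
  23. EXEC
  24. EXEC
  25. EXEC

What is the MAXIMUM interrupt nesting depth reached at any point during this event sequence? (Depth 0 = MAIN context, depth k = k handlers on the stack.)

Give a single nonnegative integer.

Answer: 2

Derivation:
Event 1 (INT 2): INT 2 arrives: push (MAIN, PC=0), enter IRQ2 at PC=0 (depth now 1) [depth=1]
Event 2 (EXEC): [IRQ2] PC=0: DEC 2 -> ACC=-2 [depth=1]
Event 3 (INT 2): INT 2 arrives: push (IRQ2, PC=1), enter IRQ2 at PC=0 (depth now 2) [depth=2]
Event 4 (EXEC): [IRQ2] PC=0: DEC 2 -> ACC=-4 [depth=2]
Event 5 (EXEC): [IRQ2] PC=1: DEC 2 -> ACC=-6 [depth=2]
Event 6 (EXEC): [IRQ2] PC=2: INC 1 -> ACC=-5 [depth=2]
Event 7 (EXEC): [IRQ2] PC=3: IRET -> resume IRQ2 at PC=1 (depth now 1) [depth=1]
Event 8 (EXEC): [IRQ2] PC=1: DEC 2 -> ACC=-7 [depth=1]
Event 9 (INT 1): INT 1 arrives: push (IRQ2, PC=2), enter IRQ1 at PC=0 (depth now 2) [depth=2]
Event 10 (EXEC): [IRQ1] PC=0: INC 3 -> ACC=-4 [depth=2]
Event 11 (EXEC): [IRQ1] PC=1: INC 4 -> ACC=0 [depth=2]
Event 12 (EXEC): [IRQ1] PC=2: IRET -> resume IRQ2 at PC=2 (depth now 1) [depth=1]
Event 13 (INT 0): INT 0 arrives: push (IRQ2, PC=2), enter IRQ0 at PC=0 (depth now 2) [depth=2]
Event 14 (EXEC): [IRQ0] PC=0: INC 4 -> ACC=4 [depth=2]
Event 15 (EXEC): [IRQ0] PC=1: IRET -> resume IRQ2 at PC=2 (depth now 1) [depth=1]
Event 16 (EXEC): [IRQ2] PC=2: INC 1 -> ACC=5 [depth=1]
Event 17 (EXEC): [IRQ2] PC=3: IRET -> resume MAIN at PC=0 (depth now 0) [depth=0]
Event 18 (EXEC): [MAIN] PC=0: INC 1 -> ACC=6 [depth=0]
Event 19 (EXEC): [MAIN] PC=1: INC 5 -> ACC=11 [depth=0]
Event 20 (EXEC): [MAIN] PC=2: INC 3 -> ACC=14 [depth=0]
Event 21 (EXEC): [MAIN] PC=3: NOP [depth=0]
Event 22 (EXEC): [MAIN] PC=4: DEC 4 -> ACC=10 [depth=0]
Event 23 (EXEC): [MAIN] PC=5: DEC 2 -> ACC=8 [depth=0]
Event 24 (EXEC): [MAIN] PC=6: INC 4 -> ACC=12 [depth=0]
Event 25 (EXEC): [MAIN] PC=7: HALT [depth=0]
Max depth observed: 2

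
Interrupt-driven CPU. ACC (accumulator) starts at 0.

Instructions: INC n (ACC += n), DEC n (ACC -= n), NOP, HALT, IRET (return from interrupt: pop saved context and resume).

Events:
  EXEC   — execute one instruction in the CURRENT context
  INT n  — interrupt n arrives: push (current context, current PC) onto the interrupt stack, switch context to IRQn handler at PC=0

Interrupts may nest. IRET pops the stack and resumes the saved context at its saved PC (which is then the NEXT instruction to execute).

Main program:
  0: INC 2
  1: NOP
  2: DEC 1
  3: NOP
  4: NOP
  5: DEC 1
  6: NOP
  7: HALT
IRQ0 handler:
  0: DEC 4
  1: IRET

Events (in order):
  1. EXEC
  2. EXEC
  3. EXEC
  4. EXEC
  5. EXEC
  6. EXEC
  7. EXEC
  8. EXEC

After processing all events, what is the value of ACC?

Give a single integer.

Answer: 0

Derivation:
Event 1 (EXEC): [MAIN] PC=0: INC 2 -> ACC=2
Event 2 (EXEC): [MAIN] PC=1: NOP
Event 3 (EXEC): [MAIN] PC=2: DEC 1 -> ACC=1
Event 4 (EXEC): [MAIN] PC=3: NOP
Event 5 (EXEC): [MAIN] PC=4: NOP
Event 6 (EXEC): [MAIN] PC=5: DEC 1 -> ACC=0
Event 7 (EXEC): [MAIN] PC=6: NOP
Event 8 (EXEC): [MAIN] PC=7: HALT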